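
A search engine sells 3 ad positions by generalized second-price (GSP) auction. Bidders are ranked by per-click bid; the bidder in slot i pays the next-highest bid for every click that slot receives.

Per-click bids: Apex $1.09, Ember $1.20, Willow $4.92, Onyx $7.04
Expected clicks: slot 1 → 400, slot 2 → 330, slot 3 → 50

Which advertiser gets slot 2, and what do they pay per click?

Per-click bids in order: $7.04 (Onyx) > $4.92 (Willow) > $1.20 (Ember) > $1.09 (Apex)
Slot 2 goes to the second-ranked bidder, Willow, who pays the next bid down: $1.20/click.

Willow; $1.20 per click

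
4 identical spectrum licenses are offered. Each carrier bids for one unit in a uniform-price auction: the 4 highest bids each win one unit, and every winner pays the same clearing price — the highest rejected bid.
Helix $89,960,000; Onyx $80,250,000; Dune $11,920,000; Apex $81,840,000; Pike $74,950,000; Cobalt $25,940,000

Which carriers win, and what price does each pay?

Helix, Apex, Onyx, Pike; each pays $25,940,000

Ordering the bids: 89,960,000 (Helix), 81,840,000 (Apex), 80,250,000 (Onyx), 74,950,000 (Pike), 25,940,000 (Cobalt), 11,920,000 (Dune)
Winners (4 units): Helix, Apex, Onyx, Pike.
First losing bid is Cobalt's $25,940,000, which sets the uniform price.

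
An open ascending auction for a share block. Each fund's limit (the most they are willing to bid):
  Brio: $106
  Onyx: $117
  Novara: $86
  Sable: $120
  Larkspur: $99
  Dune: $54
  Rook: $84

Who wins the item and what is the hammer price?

Sable wins at $117

Sorting limits: 120 (Sable) > 117 (Onyx) > 106 (Brio) > 99 (Larkspur) > 86 (Novara) > 84 (Rook) > …
Onyx is the last rival to drop out, at $117; Sable remains and wins at that price.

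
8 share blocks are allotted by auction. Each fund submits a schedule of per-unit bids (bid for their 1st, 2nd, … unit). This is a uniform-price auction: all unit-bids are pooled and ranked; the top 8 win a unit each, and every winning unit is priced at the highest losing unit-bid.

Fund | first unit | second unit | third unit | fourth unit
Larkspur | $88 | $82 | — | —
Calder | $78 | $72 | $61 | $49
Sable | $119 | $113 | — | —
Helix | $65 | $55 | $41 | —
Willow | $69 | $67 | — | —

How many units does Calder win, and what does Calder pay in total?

Calder: 2 units, pays $130

All unit-bids, highest first — top 8: 119 (Sable-1), 113 (Sable-2), 88 (Larkspur-1), 82 (Larkspur-2), 78 (Calder-1), 72 (Calder-2), 69 (Willow-1), 67 (Willow-2)
Highest rejected unit-bid = $65.
Calder wins 2 unit(s) at $65 each.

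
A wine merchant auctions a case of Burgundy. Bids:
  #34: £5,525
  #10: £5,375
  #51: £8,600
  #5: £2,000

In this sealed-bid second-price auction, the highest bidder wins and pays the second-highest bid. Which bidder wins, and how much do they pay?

#51 pays £5,525

Bids ranked: 8,600 (#51) > 5,525 (#34) > 5,375 (#10) > 2,000 (#5)
#51 wins with the highest bid; price is set by the runner-up at £5,525.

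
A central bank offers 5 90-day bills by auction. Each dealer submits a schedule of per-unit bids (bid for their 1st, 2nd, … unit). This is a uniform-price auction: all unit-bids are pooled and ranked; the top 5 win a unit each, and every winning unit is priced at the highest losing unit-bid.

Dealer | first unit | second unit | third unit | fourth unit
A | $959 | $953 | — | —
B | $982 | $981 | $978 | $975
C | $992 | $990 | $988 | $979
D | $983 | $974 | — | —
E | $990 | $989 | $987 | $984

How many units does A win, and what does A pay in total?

All unit-bids, highest first — top 5: 992 (C-1), 990 (C-2), 990 (E-1), 989 (E-2), 988 (C-3)
First bid not allocated: $987.
A wins 0 unit(s) at $987 each.

A: 0 units, pays $0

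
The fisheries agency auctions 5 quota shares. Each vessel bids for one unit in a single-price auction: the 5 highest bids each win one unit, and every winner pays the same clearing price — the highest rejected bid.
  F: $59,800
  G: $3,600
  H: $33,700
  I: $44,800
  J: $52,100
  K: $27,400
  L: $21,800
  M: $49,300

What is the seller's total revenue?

Ordering the bids: 59,800 (F), 52,100 (J), 49,300 (M), 44,800 (I), 33,700 (H), 27,400 (K), 21,800 (L), …
Winners (5 units): F, J, M, I, H.
First losing bid is K's $27,400, which sets the uniform price.
Total revenue = 5 × $27,400 = $137,000.

Total revenue: $137,000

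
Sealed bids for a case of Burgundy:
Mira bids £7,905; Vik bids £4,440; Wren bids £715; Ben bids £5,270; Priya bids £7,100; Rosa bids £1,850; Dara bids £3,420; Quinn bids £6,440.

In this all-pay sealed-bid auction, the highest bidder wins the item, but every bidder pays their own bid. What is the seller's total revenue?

Rule: the highest bidder wins the item, but every bidder pays their own bid.
Sorting bids: 7,905 (Mira) > 7,100 (Priya) > 6,440 (Quinn) > 5,270 (Ben) > 4,440 (Vik) > 3,420 (Dara) > …
Every bidder forfeits their bid regardless of winning.
Revenue = 7,905 + 4,440 + 715 + 5,270 + 7,100 + 1,850 + 3,420 + 6,440 = £37,140.

Total revenue: £37,140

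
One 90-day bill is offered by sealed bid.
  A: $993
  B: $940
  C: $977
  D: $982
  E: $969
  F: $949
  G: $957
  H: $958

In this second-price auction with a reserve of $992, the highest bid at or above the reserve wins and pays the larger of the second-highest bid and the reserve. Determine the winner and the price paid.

Bids ranked: 993 (A) > 982 (D) > 977 (C) > 969 (E) > 958 (H) > 957 (G) > …
Highest eligible bid: A at $993.
max(second-highest $982, reserve $992) = $992.

A pays $992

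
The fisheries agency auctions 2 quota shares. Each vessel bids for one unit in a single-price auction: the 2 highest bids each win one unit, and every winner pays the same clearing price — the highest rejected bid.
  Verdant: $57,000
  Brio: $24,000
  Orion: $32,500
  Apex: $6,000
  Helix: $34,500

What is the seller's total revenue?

Total revenue: $65,000

Ordering the bids: 57,000 (Verdant), 34,500 (Helix), 32,500 (Orion), 24,000 (Brio), …
Top 2: Verdant, Helix.
Highest unsuccessful bid: $32,500 → clearing price.
Total revenue = 2 × $32,500 = $65,000.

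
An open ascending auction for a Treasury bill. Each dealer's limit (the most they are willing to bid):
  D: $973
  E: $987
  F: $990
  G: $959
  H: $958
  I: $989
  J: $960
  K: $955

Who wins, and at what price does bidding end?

F wins at $989

Limits in order: 990 (F) > 989 (I) > 987 (E) > 973 (D) > 960 (J) > 959 (G) > …
Once the price passes $989, only F is left; the hammer falls at I's limit of $989.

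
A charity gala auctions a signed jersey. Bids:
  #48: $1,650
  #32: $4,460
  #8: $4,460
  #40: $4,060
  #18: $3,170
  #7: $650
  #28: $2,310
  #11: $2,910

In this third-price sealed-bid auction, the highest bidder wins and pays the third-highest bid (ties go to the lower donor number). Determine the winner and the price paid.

#8 pays $4,060

Third-price sealed-bid auction: the highest bidder wins and pays the third-highest bid.
Bids ranked: 4,460 (#8) > 4,460 (#32) > 4,060 (#40) > 3,170 (#18) > 2,910 (#11) > 2,310 (#28) > …
#8 and #32 tie at $4,460; tie-break gives it to #8.
#8 wins; payment is bid #3 in the ranking = $4,060.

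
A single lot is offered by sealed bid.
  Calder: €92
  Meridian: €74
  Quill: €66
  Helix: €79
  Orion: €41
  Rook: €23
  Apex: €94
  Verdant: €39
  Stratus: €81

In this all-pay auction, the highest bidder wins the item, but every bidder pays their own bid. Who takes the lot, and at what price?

Bids in order: 94 (Apex) > 92 (Calder) > 81 (Stratus) > 79 (Helix) > 74 (Meridian) > 66 (Quill) > …
Apex is highest and takes the item; every bidder forfeits their bid.

Apex pays €94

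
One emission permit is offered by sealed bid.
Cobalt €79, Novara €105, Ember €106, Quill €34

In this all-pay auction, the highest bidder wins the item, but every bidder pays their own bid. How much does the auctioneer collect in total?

Total revenue: €324

Sorting bids: 106 (Ember) > 105 (Novara) > 79 (Cobalt) > 34 (Quill)
Every bidder forfeits their bid regardless of winning.
Revenue = 79 + 105 + 106 + 34 = €324.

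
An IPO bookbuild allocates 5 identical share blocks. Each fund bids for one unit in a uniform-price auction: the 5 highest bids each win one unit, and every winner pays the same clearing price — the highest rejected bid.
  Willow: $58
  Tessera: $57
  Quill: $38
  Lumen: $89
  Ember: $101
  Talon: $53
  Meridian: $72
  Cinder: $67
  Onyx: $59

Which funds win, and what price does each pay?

Ember, Lumen, Meridian, Cinder, Onyx; each pays $58

Sorting: 101 (Ember), 89 (Lumen), 72 (Meridian), 67 (Cinder), 59 (Onyx), 58 (Willow), 57 (Tessera), …
Top 5: Ember, Lumen, Meridian, Cinder, Onyx.
Highest unsuccessful bid: $58 → clearing price.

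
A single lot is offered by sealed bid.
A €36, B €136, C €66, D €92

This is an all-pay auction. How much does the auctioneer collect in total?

Total revenue: €330

Rule: the highest bidder wins the item, but every bidder pays their own bid.
Bids ranked: 136 (B) > 92 (D) > 66 (C) > 36 (A)
Every bidder forfeits their bid regardless of winning.
Revenue = 36 + 136 + 66 + 92 = €330.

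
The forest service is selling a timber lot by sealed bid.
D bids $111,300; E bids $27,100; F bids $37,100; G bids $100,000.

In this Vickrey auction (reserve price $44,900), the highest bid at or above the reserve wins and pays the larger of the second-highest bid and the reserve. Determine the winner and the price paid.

Bids ranked: 111,300 (D) > 100,000 (G) > 37,100 (F) > 27,100 (E)
Highest eligible bid: D at $111,300.
Second-highest bid $100,000 exceeds the reserve $44,900 → payment $100,000.

D pays $100,000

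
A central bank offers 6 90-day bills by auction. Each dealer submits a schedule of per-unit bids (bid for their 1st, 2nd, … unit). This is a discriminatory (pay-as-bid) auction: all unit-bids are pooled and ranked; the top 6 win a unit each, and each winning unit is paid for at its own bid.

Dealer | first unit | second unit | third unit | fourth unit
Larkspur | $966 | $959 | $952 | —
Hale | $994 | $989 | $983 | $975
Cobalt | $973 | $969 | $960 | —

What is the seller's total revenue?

Pooled unit-bids ranked (top 6): 994 (Hale-1), 989 (Hale-2), 983 (Hale-3), 975 (Hale-4), 973 (Cobalt-1), 969 (Cobalt-2)
Next rejected bid: $966 (not a price — pay-as-bid).
Each winning unit pays its own bid.
Revenue = 994 + 989 + 983 + 975 + 973 + 969 = $5,883.

Total revenue: $5,883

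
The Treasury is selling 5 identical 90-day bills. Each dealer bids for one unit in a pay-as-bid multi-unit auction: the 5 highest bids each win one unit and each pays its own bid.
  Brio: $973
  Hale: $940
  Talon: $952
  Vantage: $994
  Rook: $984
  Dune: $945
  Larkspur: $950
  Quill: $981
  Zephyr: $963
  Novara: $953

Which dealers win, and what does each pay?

Sorting: 994 (Vantage), 984 (Rook), 981 (Quill), 973 (Brio), 963 (Zephyr), 953 (Novara), 952 (Talon), …
Top 5: Vantage, Rook, Quill, Brio, Zephyr.
Each winner pays its own bid: Vantage $994, Rook $984, Quill $981, Brio $973, Zephyr $963.

Vantage $994, Rook $984, Quill $981, Brio $973, Zephyr $963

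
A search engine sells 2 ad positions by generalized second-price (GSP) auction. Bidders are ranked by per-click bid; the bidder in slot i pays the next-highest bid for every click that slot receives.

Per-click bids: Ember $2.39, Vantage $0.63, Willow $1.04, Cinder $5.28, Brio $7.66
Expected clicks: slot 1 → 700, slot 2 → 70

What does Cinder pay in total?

Ranked by bid: $7.66 (Brio) > $5.28 (Cinder) > $2.39 (Ember) > …
Cinder holds slot 2 → pays next bid $2.39 × 70 clicks = $167.30.

Cinder pays $167.30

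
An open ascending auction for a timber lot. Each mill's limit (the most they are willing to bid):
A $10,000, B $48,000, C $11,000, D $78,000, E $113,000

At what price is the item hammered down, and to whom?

Limits in order: 113,000 (E) > 78,000 (D) > 48,000 (B) > 11,000 (C) > 10,000 (A)
D is the last rival to drop out, at $78,000; E remains and wins at that price.

E wins at $78,000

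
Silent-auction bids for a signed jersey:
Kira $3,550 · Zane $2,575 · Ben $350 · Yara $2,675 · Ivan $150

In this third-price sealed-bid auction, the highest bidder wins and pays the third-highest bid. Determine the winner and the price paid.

Third-price sealed-bid auction: the highest bidder wins and pays the third-highest bid.
Bids in order: 3,550 (Kira) > 2,675 (Yara) > 2,575 (Zane) > 350 (Ben) > 150 (Ivan)
Kira wins; payment is bid #3 in the ranking = $2,575.

Kira pays $2,575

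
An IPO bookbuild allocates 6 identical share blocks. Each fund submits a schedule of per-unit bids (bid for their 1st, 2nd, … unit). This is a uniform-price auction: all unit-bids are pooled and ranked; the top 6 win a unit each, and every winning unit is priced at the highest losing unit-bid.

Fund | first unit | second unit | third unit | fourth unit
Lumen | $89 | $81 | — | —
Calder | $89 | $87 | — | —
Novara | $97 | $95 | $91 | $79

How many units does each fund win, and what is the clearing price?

Merging the schedules and taking the best 6: 97 (Novara-1), 95 (Novara-2), 91 (Novara-3), 89 (Lumen-1), 89 (Calder-1), 87 (Calder-2)
Highest rejected unit-bid = $81.
Allocation: Calder 2, Lumen 1, Novara 3.

Calder 2, Lumen 1, Novara 3; clearing price $81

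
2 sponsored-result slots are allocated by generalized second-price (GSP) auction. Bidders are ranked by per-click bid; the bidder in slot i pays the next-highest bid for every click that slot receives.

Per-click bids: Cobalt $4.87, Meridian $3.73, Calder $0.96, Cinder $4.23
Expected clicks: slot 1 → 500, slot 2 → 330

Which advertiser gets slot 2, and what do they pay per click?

Cinder; $3.73 per click

Per-click bids in order: $4.87 (Cobalt) > $4.23 (Cinder) > $3.73 (Meridian) > …
Slot 2 goes to the second-ranked bidder, Cinder, who pays the next bid down: $3.73/click.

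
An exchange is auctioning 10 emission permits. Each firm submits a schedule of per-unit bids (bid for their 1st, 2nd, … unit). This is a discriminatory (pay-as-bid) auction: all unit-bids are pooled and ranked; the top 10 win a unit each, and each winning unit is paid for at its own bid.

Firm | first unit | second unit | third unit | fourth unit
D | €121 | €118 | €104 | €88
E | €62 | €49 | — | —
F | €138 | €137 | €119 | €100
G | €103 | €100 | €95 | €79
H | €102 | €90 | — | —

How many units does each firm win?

D 3, F 4, G 2, H 1

Merging the schedules and taking the best 10: 138 (F-1), 137 (F-2), 121 (D-1), 119 (F-3), 118 (D-2), 104 (D-3), 103 (G-1), 102 (H-1), 100 (F-4), 100 (G-2)
Next rejected bid: €95 (not a price — pay-as-bid).
Allocation: D 3, F 4, G 2, H 1.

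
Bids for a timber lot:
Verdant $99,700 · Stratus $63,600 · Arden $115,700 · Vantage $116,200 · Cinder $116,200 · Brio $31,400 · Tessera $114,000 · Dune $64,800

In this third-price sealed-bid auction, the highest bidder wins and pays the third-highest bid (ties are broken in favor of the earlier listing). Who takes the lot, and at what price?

Bids in order: 116,200 (Vantage) > 116,200 (Cinder) > 115,700 (Arden) > 114,000 (Tessera) > 99,700 (Verdant) > 64,800 (Dune) > …
Tie at $116,200 → Vantage wins by tie-break.
Vantage is highest; pays the third-highest bid, $115,700.

Vantage pays $115,700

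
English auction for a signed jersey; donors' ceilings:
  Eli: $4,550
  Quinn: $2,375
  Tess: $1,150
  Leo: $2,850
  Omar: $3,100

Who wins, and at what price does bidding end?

Eli wins at $3,100

Limits in order: 4,550 (Eli) > 3,100 (Omar) > 2,850 (Leo) > 2,375 (Quinn) > 1,150 (Tess)
Omar is the last rival to drop out, at $3,100; Eli remains and wins at that price.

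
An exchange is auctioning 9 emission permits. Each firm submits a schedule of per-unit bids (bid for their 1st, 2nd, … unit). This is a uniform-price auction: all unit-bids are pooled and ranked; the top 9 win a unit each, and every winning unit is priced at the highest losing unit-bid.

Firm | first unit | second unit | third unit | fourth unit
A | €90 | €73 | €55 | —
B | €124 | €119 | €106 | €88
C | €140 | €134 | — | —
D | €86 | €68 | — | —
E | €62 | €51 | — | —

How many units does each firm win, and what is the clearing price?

All unit-bids, highest first — top 9: 140 (C-1), 134 (C-2), 124 (B-1), 119 (B-2), 106 (B-3), 90 (A-1), 88 (B-4), 86 (D-1), 73 (A-2)
The (k+1)-th unit-bid is €68.
Allocation: A 2, B 4, C 2, D 1.

A 2, B 4, C 2, D 1; clearing price €68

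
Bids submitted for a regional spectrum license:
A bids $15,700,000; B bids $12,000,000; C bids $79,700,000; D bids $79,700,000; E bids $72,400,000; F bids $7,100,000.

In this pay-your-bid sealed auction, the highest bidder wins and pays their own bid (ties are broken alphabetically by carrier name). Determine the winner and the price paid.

Sorting bids: 79,700,000 (C) > 79,700,000 (D) > 72,400,000 (E) > 15,700,000 (A) > 12,000,000 (B) > 7,100,000 (F)
Tie at $79,700,000 → C wins by tie-break.
C is highest → pays own bid, $79,700,000.

C pays $79,700,000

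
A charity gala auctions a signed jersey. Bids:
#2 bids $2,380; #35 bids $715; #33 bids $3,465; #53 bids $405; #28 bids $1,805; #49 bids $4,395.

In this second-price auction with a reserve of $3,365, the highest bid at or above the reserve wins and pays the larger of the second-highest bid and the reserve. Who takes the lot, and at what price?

#49 pays $3,465

Second-price auction with a reserve of $3,365: the highest bid at or above the reserve wins and pays the larger of the second-highest bid and the reserve.
Bids in order: 4,395 (#49) > 3,465 (#33) > 2,380 (#2) > 1,805 (#28) > 715 (#35) > 405 (#53)
#49 has the top bid at or above the reserve ($4,395).
Second-highest bid $3,465 exceeds the reserve $3,365 → payment $3,465.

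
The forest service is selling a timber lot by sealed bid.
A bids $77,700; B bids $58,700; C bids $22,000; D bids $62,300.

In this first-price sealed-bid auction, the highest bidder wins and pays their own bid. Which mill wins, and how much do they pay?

A pays $77,700

Sorting bids: 77,700 (A) > 62,300 (D) > 58,700 (B) > 22,000 (C)
First-price: A pays what they bid, $77,700.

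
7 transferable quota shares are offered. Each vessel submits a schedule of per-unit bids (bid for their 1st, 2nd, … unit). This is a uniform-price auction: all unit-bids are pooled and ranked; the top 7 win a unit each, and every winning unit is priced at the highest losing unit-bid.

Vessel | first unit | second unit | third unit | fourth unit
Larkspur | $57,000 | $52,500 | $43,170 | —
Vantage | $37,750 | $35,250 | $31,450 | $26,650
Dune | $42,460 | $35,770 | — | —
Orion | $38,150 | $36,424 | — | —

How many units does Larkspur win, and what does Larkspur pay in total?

All unit-bids, highest first — top 7: 57,000 (Larkspur-1), 52,500 (Larkspur-2), 43,170 (Larkspur-3), 42,460 (Dune-1), 38,150 (Orion-1), 37,750 (Vantage-1), 36,424 (Orion-2)
First bid not allocated: $35,770.
Larkspur wins 3 unit(s) at $35,770 each.

Larkspur: 3 units, pays $107,310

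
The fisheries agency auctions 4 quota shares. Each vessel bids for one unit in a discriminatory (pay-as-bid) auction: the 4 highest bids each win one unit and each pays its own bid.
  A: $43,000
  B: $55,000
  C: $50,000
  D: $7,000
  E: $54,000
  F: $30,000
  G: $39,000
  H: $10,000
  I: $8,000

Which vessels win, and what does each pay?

Sorting: 55,000 (B), 54,000 (E), 50,000 (C), 43,000 (A), 39,000 (G), 30,000 (F), …
Top 4: B, E, C, A.
Each winner pays its own bid: B $55,000, E $54,000, C $50,000, A $43,000.

B $55,000, E $54,000, C $50,000, A $43,000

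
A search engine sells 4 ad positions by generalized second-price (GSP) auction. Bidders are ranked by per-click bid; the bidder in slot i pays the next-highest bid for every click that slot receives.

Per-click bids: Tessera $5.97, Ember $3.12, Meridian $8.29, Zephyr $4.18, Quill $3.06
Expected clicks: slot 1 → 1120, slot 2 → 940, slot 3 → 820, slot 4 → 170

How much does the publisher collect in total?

Ranked by bid: $8.29 (Meridian) > $5.97 (Tessera) > $4.18 (Zephyr) > $3.12 (Ember) > $3.06 (Quill)
Slot 1: Meridian pays $5.97 × 1120 = $6686.40
Slot 2: Tessera pays $4.18 × 940 = $3929.20
Slot 3: Zephyr pays $3.12 × 820 = $2558.40
Slot 4: Ember pays $3.06 × 170 = $520.20
Total = $13694.20

Total revenue: $13694.20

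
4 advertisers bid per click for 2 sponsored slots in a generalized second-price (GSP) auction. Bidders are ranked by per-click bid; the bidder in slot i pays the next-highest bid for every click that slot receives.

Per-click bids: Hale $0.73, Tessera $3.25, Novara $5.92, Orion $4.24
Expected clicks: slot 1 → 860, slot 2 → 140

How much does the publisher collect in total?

Total revenue: $4101.40

Per-click bids in order: $5.92 (Novara) > $4.24 (Orion) > $3.25 (Tessera) > …
Slot 1: Novara pays $4.24 × 860 = $3646.40
Slot 2: Orion pays $3.25 × 140 = $455.00
Total = $4101.40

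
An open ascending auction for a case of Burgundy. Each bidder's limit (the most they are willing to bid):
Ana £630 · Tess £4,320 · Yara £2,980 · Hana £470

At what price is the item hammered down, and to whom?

Limits ranked: 4,320 (Tess) > 2,980 (Yara) > 630 (Ana) > 470 (Hana)
Once the price passes £2,980, only Tess is left; the hammer falls at Yara's limit of £2,980.

Tess wins at £2,980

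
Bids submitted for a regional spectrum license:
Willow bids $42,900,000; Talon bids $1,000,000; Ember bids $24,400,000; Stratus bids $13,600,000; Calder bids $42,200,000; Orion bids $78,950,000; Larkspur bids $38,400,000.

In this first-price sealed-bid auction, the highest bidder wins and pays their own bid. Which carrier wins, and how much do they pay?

Sorting bids: 78,950,000 (Orion) > 42,900,000 (Willow) > 42,200,000 (Calder) > 38,400,000 (Larkspur) > 24,400,000 (Ember) > 13,600,000 (Stratus) > …
First-price: Orion pays what they bid, $78,950,000.

Orion pays $78,950,000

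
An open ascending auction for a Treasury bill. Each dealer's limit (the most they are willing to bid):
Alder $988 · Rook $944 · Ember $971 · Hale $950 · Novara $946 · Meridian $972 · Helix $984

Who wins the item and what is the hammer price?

Alder wins at $984

Ascending (English) auction: the price rises until one bidder remains; the winner pays the price at which the last rival dropped out.
Limits in order: 988 (Alder) > 984 (Helix) > 972 (Meridian) > 971 (Ember) > 950 (Hale) > 946 (Novara) > …
Helix is the last rival to drop out, at $984; Alder remains and wins at that price.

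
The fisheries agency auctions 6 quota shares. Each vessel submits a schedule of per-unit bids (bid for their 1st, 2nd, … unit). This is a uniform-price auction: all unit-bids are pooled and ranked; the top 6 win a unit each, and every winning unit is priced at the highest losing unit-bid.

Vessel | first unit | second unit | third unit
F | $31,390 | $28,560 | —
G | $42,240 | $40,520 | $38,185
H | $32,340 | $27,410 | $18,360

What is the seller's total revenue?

Total revenue: $164,460

Pooled unit-bids ranked (top 6): 42,240 (G-1), 40,520 (G-2), 38,185 (G-3), 32,340 (H-1), 31,390 (F-1), 28,560 (F-2)
First bid not allocated: $27,410.
Allocation: F 2, G 3, H 1. Every unit priced at $27,410.
Revenue = 6 × 27,410 = $164,460.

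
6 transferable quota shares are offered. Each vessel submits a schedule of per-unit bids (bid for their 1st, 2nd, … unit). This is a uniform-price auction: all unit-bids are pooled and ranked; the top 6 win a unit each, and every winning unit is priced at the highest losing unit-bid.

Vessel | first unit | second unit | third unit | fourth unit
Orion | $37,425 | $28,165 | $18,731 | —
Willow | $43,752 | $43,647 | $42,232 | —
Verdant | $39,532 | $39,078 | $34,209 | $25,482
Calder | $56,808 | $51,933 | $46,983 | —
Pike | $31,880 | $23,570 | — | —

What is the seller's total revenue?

All unit-bids, highest first — top 6: 56,808 (Calder-1), 51,933 (Calder-2), 46,983 (Calder-3), 43,752 (Willow-1), 43,647 (Willow-2), 42,232 (Willow-3)
First bid not allocated: $39,532.
Allocation: Calder 3, Willow 3. Every unit priced at $39,532.
Revenue = 6 × 39,532 = $237,192.

Total revenue: $237,192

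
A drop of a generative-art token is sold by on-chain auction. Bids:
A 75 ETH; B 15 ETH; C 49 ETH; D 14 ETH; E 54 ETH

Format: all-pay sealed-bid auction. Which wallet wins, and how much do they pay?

A pays 75 ETH

Bids ranked: 75 (A) > 54 (E) > 49 (C) > 15 (B) > 14 (D)
A is highest and takes the item; every bidder forfeits their bid.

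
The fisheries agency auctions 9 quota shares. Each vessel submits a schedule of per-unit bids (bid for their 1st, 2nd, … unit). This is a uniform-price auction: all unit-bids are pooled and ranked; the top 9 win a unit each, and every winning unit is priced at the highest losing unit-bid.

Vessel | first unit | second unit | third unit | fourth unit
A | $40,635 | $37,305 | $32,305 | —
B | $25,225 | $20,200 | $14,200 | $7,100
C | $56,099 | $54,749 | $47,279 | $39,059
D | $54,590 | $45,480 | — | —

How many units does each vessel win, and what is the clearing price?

A 3, C 4, D 2; clearing price $25,225

Merging the schedules and taking the best 9: 56,099 (C-1), 54,749 (C-2), 54,590 (D-1), 47,279 (C-3), 45,480 (D-2), 40,635 (A-1), 39,059 (C-4), 37,305 (A-2), 32,305 (A-3)
Highest rejected unit-bid = $25,225.
Allocation: A 3, C 4, D 2.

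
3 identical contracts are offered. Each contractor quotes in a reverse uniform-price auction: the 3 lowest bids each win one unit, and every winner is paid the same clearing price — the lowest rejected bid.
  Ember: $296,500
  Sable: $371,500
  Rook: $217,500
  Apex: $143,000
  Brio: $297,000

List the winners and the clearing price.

Sorting: 143,000 (Apex), 217,500 (Rook), 296,500 (Ember), 297,000 (Brio), 371,500 (Sable)
Lowest 3: Apex, Rook, Ember.
Lowest unsuccessful bid: $297,000 → clearing price.

Apex, Rook, Ember; each is paid $297,000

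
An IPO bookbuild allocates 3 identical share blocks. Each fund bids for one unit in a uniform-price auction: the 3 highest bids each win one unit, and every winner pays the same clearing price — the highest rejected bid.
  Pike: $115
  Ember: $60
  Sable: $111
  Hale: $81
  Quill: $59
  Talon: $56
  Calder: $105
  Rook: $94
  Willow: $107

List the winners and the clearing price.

Pike, Sable, Willow; each pays $105

Sorting: 115 (Pike), 111 (Sable), 107 (Willow), 105 (Calder), 94 (Rook), …
Winners (3 units): Pike, Sable, Willow.
First losing bid is Calder's $105, which sets the uniform price.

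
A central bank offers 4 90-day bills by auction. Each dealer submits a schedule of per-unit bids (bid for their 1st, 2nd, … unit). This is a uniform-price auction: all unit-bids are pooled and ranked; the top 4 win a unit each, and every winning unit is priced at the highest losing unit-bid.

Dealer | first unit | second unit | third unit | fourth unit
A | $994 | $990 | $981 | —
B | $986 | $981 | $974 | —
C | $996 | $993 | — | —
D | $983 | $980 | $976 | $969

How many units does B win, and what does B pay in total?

B: 0 units, pays $0

All unit-bids, highest first — top 4: 996 (C-1), 994 (A-1), 993 (C-2), 990 (A-2)
Highest rejected unit-bid = $986.
B wins 0 unit(s) at $986 each.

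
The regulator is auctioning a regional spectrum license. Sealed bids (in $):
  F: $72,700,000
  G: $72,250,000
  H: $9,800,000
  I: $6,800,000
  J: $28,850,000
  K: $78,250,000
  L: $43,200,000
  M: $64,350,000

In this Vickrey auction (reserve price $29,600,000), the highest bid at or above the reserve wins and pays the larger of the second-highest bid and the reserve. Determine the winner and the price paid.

K pays $72,700,000

Rule: the highest bid at or above the reserve wins and pays the larger of the second-highest bid and the reserve.
Bids ranked: 78,250,000 (K) > 72,700,000 (F) > 72,250,000 (G) > 64,350,000 (M) > 43,200,000 (L) > 28,850,000 (J) > …
Highest eligible bid: K at $78,250,000.
Second-highest bid $72,700,000 exceeds the reserve $29,600,000 → payment $72,700,000.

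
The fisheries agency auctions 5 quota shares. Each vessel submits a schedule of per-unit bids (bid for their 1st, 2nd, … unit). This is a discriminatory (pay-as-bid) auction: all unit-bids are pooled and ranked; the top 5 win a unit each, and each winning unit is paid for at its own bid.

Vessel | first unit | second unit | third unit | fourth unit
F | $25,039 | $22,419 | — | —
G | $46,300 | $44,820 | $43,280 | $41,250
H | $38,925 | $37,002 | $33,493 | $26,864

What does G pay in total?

G pays $175,650

Merging the schedules and taking the best 5: 46,300 (G-1), 44,820 (G-2), 43,280 (G-3), 41,250 (G-4), 38,925 (H-1)
Next rejected bid: $37,002 (not a price — pay-as-bid).
G's winning unit-bids: 46,300 + 44,820 + 43,280 + 41,250 = $175,650.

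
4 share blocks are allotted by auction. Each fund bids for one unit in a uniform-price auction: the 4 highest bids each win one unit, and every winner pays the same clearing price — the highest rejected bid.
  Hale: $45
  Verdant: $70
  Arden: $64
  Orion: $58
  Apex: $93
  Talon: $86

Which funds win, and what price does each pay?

Apex, Talon, Verdant, Arden; each pays $58

Ordering the bids: 93 (Apex), 86 (Talon), 70 (Verdant), 64 (Arden), 58 (Orion), 45 (Hale)
The 4 highest are Apex, Talon, Verdant, Arden.
Highest unsuccessful bid: $58 → clearing price.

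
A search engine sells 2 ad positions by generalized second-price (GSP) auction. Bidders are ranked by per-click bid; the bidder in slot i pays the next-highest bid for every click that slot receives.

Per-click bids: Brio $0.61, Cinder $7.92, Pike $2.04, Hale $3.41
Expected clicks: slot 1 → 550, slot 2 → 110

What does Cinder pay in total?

Cinder pays $1875.50

Ranked by bid: $7.92 (Cinder) > $3.41 (Hale) > $2.04 (Pike) > …
Cinder holds slot 1 → pays next bid $3.41 × 550 clicks = $1875.50.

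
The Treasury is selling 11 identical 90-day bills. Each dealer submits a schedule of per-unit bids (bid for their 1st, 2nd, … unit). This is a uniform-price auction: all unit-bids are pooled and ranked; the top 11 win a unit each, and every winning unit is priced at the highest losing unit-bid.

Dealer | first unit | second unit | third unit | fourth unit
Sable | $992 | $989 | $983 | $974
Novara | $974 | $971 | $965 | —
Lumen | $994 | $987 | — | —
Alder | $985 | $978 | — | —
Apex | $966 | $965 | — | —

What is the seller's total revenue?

Total revenue: $10,615

All unit-bids, highest first — top 11: 994 (Lumen-1), 992 (Sable-1), 989 (Sable-2), 987 (Lumen-2), 985 (Alder-1), 983 (Sable-3), 978 (Alder-2), 974 (Sable-4), 974 (Novara-1), 971 (Novara-2), 966 (Apex-1)
The (k+1)-th unit-bid is $965.
Allocation: Alder 2, Apex 1, Lumen 2, Novara 2, Sable 4. Every unit priced at $965.
Revenue = 11 × 965 = $10,615.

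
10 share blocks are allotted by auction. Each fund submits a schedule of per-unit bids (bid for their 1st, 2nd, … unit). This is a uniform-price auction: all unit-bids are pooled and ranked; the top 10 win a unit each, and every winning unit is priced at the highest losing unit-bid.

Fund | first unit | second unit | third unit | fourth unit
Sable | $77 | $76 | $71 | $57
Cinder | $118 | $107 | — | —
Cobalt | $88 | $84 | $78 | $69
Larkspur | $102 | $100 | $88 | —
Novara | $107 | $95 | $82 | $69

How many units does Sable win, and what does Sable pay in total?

All unit-bids, highest first — top 10: 118 (Cinder-1), 107 (Cinder-2), 107 (Novara-1), 102 (Larkspur-1), 100 (Larkspur-2), 95 (Novara-2), 88 (Cobalt-1), 88 (Larkspur-3), 84 (Cobalt-2), 82 (Novara-3)
First bid not allocated: $78.
Sable wins 0 unit(s) at $78 each.

Sable: 0 units, pays $0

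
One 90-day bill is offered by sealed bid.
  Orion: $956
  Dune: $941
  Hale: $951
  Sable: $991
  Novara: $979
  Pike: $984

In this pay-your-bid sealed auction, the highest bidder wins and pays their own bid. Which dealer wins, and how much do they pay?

Sorting bids: 991 (Sable) > 984 (Pike) > 979 (Novara) > 956 (Orion) > 951 (Hale) > 941 (Dune)
First-price: Sable pays what they bid, $991.

Sable pays $991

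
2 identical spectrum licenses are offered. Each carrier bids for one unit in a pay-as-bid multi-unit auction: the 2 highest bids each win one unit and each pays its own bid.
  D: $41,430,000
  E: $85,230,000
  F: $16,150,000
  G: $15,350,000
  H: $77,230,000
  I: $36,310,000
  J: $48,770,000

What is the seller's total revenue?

Total revenue: $162,460,000

Sorting: 85,230,000 (E), 77,230,000 (H), 48,770,000 (J), 41,430,000 (D), …
Winners (2 units): E, H.
Total revenue = 85,230,000 + 77,230,000 = $162,460,000.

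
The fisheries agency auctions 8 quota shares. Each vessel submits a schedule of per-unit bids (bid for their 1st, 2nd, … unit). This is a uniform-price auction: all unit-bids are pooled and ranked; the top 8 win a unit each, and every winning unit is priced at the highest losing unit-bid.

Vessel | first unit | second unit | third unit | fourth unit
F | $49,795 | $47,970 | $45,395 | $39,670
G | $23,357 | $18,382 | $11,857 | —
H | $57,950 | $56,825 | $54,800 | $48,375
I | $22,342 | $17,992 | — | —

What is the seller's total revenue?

Total revenue: $186,856

Pooled unit-bids ranked (top 8): 57,950 (H-1), 56,825 (H-2), 54,800 (H-3), 49,795 (F-1), 48,375 (H-4), 47,970 (F-2), 45,395 (F-3), 39,670 (F-4)
Highest rejected unit-bid = $23,357.
Allocation: F 4, H 4. Every unit priced at $23,357.
Revenue = 8 × 23,357 = $186,856.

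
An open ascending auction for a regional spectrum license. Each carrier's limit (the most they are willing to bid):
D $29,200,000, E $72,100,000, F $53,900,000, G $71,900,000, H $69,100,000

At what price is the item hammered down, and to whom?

E wins at $71,900,000

Limits ranked: 72,100,000 (E) > 71,900,000 (G) > 69,100,000 (H) > 53,900,000 (F) > 29,200,000 (D)
Once the price passes $71,900,000, only E is left; the hammer falls at G's limit of $71,900,000.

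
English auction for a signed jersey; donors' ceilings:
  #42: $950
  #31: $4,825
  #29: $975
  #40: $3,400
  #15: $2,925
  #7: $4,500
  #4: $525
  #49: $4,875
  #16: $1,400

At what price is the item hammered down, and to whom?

#49 wins at $4,825

Limits ranked: 4,875 (#49) > 4,825 (#31) > 4,500 (#7) > 3,400 (#40) > 2,925 (#15) > 1,400 (#16) > …
#31 is the last rival to drop out, at $4,825; #49 remains and wins at that price.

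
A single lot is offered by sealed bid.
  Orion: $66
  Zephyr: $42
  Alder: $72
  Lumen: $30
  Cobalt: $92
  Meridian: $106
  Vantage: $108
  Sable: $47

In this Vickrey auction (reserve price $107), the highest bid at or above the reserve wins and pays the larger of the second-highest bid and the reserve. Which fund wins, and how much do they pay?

Bids ranked: 108 (Vantage) > 106 (Meridian) > 92 (Cobalt) > 72 (Alder) > 66 (Orion) > 47 (Sable) > …
Highest eligible bid: Vantage at $108.
max(second-highest $106, reserve $107) = $107.

Vantage pays $107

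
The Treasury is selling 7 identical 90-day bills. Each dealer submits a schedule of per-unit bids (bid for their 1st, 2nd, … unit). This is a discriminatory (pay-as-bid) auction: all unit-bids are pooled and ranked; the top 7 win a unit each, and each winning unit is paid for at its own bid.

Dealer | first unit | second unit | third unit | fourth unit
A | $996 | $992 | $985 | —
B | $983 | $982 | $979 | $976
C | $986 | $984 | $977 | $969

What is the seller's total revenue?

Total revenue: $6,908

Pooled unit-bids ranked (top 7): 996 (A-1), 992 (A-2), 986 (C-1), 985 (A-3), 984 (C-2), 983 (B-1), 982 (B-2)
Next rejected bid: $979 (not a price — pay-as-bid).
Each winning unit pays its own bid.
Revenue = 996 + 992 + 986 + 985 + 984 + 983 + 982 = $6,908.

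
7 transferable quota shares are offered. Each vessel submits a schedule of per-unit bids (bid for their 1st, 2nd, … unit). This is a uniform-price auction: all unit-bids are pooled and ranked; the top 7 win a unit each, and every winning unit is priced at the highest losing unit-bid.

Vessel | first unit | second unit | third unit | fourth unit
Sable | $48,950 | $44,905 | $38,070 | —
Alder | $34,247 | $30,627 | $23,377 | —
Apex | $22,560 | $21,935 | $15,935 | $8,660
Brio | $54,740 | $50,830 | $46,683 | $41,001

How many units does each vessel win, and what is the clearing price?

Brio 4, Sable 3; clearing price $34,247

All unit-bids, highest first — top 7: 54,740 (Brio-1), 50,830 (Brio-2), 48,950 (Sable-1), 46,683 (Brio-3), 44,905 (Sable-2), 41,001 (Brio-4), 38,070 (Sable-3)
First bid not allocated: $34,247.
Allocation: Brio 4, Sable 3.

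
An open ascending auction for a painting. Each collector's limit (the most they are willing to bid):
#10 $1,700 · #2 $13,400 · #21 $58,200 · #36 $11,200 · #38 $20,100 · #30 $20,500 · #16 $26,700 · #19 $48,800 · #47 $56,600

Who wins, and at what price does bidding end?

Limits in order: 58,200 (#21) > 56,600 (#47) > 48,800 (#19) > 26,700 (#16) > 20,500 (#30) > 20,100 (#38) > …
Bidding ends when #47 exits at $56,600; #21 takes it.

#21 wins at $56,600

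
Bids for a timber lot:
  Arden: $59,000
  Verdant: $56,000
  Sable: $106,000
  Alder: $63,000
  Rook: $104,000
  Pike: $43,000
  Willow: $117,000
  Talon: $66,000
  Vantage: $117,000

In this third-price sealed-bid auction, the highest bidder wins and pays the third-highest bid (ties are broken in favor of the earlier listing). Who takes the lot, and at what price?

Bids ranked: 117,000 (Willow) > 117,000 (Vantage) > 106,000 (Sable) > 104,000 (Rook) > 66,000 (Talon) > 63,000 (Alder) > …
Willow and Vantage tie at $117,000; tie-break gives it to Willow.
Willow wins; payment is bid #3 in the ranking = $106,000.

Willow pays $106,000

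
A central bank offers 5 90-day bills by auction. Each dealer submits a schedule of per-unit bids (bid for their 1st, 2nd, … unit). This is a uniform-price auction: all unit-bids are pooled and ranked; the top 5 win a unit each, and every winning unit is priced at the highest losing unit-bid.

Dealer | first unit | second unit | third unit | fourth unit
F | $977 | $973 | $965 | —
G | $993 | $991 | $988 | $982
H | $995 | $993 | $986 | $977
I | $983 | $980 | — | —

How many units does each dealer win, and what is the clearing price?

G 3, H 2; clearing price $986

Pooled unit-bids ranked (top 5): 995 (H-1), 993 (G-1), 993 (H-2), 991 (G-2), 988 (G-3)
Highest rejected unit-bid = $986.
Allocation: G 3, H 2.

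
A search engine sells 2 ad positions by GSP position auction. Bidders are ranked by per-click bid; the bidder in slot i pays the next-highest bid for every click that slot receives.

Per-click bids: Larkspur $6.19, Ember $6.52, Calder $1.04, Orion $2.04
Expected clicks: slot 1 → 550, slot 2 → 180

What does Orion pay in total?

Orion pays $0.00

Per-click bids in order: $6.52 (Ember) > $6.19 (Larkspur) > $2.04 (Orion) > …
Orion ranks below slot 2 → no slot, pays nothing.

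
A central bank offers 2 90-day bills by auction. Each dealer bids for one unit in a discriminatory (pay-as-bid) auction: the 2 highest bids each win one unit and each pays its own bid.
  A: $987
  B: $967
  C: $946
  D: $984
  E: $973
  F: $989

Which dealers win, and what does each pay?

F $989, A $987

Sorting: 989 (F), 987 (A), 984 (D), 973 (E), …
Top 2: F, A.
Each winner pays its own bid: F $989, A $987.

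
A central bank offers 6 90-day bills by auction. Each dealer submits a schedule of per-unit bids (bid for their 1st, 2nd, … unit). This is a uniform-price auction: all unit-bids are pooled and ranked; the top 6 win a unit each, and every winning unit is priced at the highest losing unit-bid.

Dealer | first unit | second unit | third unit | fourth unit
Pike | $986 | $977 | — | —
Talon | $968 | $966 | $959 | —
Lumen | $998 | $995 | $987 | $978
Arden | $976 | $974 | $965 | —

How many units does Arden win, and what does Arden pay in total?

Arden: 0 units, pays $0

All unit-bids, highest first — top 6: 998 (Lumen-1), 995 (Lumen-2), 987 (Lumen-3), 986 (Pike-1), 978 (Lumen-4), 977 (Pike-2)
The (k+1)-th unit-bid is $976.
Arden wins 0 unit(s) at $976 each.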